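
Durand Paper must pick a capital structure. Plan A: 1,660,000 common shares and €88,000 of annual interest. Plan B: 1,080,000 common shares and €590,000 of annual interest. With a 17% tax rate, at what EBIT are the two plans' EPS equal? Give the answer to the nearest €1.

Set EPS_A = EPS_B: (EBIT − €88,000)(1 − 0.17) ÷ 1,660,000 = (EBIT − €590,000)(1 − 0.17) ÷ 1,080,000.
Cancelling (1 − t) and cross-multiplying: 1,080,000·(EBIT − 88,000) = 1,660,000·(EBIT − 590,000).
EBIT × (1,660,000 − 1,080,000) = 590,000 × 1,660,000 − 88,000 × 1,080,000 = 884,360,000,000, so EBIT = 884,360,000,000 ÷ 580,000 = 1,524,758.62.

€1,524,759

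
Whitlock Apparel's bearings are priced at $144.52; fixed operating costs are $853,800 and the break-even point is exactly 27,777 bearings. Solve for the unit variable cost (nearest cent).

$113.78

Contribution per unit must be FC / Q = $853,800 / 27,777 = $30.7377.
Variable cost per unit = $144.52 − $30.7377 = $113.78.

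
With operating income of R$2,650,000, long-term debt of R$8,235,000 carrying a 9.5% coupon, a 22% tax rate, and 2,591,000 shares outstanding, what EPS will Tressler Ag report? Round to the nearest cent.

Pre-tax income = R$2,650,000 − R$782,325.00 = R$1,867,675.00.
Net income = R$1,867,675.00 × (1 − 0.22) = R$1,456,786.50.
Per share: R$1,456,786.50 / 2,591,000 shares = R$0.56.

R$0.56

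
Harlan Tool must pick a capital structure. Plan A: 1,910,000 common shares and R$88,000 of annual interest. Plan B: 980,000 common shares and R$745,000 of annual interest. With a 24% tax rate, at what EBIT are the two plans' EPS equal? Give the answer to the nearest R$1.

R$1,437,323

At indifference, (EBIT − 88,000)(1 − t)/1,910,000 = (EBIT − 745,000)(1 − t)/980,000.
The (1 − t) factor cancels: (EBIT − 88,000) × 980,000 = (EBIT − 745,000) × 1,910,000.
Solving, EBIT = (745,000·1,910,000 − 88,000·980,000) / (1,910,000 − 980,000) = 1,336,710,000,000 / 930,000 = 1,437,322.58.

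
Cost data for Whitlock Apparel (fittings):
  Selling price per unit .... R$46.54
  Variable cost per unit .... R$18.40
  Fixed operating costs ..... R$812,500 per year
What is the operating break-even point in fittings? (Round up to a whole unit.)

28,874 fittings

Each unit contributes R$46.54 − R$18.40 = R$28.14.
Break-even volume = fixed costs ÷ CM per unit = R$812,500 ÷ R$28.14 = 28,873.49, so 28,874 fittings.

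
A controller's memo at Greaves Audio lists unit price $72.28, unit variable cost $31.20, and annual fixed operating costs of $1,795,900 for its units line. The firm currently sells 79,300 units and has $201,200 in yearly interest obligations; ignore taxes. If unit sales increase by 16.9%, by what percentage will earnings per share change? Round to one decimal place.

+43.7%

Contribution at this volume is 79,300 × $41.08 = $3,257,644.00.
EBIT = $3,257,644.00 − $1,795,900 = $1,461,744.00.
Interest = $201,200.00, so EBIT − I = $1,260,544.00.
Degree of combined leverage = contribution ÷ (EBIT − I) = $3,257,644.00 ÷ $1,260,544.00 = 2.5843.
EPS therefore changes by 2.5843 × (+16.9%) = +43.7%.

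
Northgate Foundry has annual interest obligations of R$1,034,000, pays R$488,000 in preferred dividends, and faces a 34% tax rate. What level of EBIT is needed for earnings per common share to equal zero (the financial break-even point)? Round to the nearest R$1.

R$1,773,394

Grossing the preferred dividend up to pre-tax terms: R$488,000 / (1 − 0.34) = R$739,393.94.
Financial break-even EBIT = interest + D_p ÷ (1 − t) = R$1,034,000 + R$739,393.94 = R$1,773,393.94.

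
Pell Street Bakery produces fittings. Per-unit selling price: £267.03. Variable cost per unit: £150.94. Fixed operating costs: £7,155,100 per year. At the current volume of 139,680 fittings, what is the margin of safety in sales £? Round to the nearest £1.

£20,840,603

Unit CM = price − variable cost = £267.03 − £150.94 = £116.09. Break-even units = £7,155,100 ÷ £116.09 = 61,634.08; break-even revenue = 61,634.08 × £267.03 = £16,458,147.58.
Actual sales revenue = 139,680 × £267.03 = £37,298,750.40.
Margin of safety = £37,298,750.40 − £16,458,147.58 = £20,840,603.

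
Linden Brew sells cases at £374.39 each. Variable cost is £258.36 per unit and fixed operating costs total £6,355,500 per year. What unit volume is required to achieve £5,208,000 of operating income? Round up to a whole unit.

Each unit contributes £374.39 − £258.36 = £116.03.
Required volume = (fixed costs + target profit) ÷ CM = (£6,355,500 + £5,208,000) ÷ £116.03 = 99,659.57, so 99,660 cases.

99,660 cases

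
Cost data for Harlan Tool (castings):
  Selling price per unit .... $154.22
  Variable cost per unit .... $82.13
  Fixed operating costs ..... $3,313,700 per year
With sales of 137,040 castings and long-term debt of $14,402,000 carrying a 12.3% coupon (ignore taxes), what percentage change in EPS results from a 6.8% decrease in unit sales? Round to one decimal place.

Total contribution margin = 137,040 × $72.09 = $9,879,213.60.
EBIT = $9,879,213.60 − $3,313,700 = $6,565,513.60.
After interest of $1,771,446.00, pre-tax earnings = $4,794,067.60.
Degree of combined leverage = contribution ÷ (EBIT − I) = $9,879,213.60 ÷ $4,794,067.60 = 2.0607.
EPS therefore changes by 2.0607 × (-6.8%) = -14.0%.

-14.0%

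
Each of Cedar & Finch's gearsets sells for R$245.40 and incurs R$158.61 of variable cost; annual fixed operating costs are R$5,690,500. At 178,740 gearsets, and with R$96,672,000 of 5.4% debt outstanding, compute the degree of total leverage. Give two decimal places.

3.37

Contribution at this volume is 178,740 × R$86.79 = R$15,512,844.60.
EBIT = R$15,512,844.60 − R$5,690,500 = R$9,822,344.60. Interest = R$5,220,288.00, so EBIT − I = R$4,602,056.60.
Degree of total leverage = total CM / (EBIT − interest) = R$15,512,844.60 / R$4,602,056.60 = 3.3709.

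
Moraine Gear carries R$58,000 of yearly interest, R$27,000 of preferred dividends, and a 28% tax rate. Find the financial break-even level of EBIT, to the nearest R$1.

R$95,500

Grossing the preferred dividend up to pre-tax terms: R$27,000 / (1 − 0.28) = R$37,500.00.
EPS = 0 when EBIT covers interest plus the pre-tax preferred burden: R$58,000 + R$37,500.00 = R$95,500.00.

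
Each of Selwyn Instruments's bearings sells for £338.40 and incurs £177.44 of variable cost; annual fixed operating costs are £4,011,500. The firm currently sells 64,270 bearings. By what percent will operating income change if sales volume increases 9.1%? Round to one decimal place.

Total contribution margin = 64,270 × £160.96 = £10,344,899.20.
EBIT = £10,344,899.20 − £4,011,500 = £6,333,399.20.
So DOL = total CM / EBIT = £10,344,899.20 / £6,333,399.20 = 1.6334.
Operating income changes by 1.6334 × +9.1% = +14.9%.

+14.9%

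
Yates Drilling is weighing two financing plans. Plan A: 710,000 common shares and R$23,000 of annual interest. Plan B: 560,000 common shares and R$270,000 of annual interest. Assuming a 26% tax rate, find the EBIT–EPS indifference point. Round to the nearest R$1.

R$1,192,133

Set EPS_A = EPS_B: (EBIT − R$23,000)(1 − 0.26) ÷ 710,000 = (EBIT − R$270,000)(1 − 0.26) ÷ 560,000.
Cancelling (1 − t) and cross-multiplying: 560,000·(EBIT − 23,000) = 710,000·(EBIT − 270,000).
EBIT × (710,000 − 560,000) = 270,000 × 710,000 − 23,000 × 560,000 = 178,820,000,000, so EBIT = 178,820,000,000 ÷ 150,000 = 1,192,133.33.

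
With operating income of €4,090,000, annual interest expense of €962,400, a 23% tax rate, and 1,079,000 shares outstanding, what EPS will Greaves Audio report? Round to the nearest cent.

Pre-tax income = €4,090,000 − €962,400.00 = €3,127,600.00.
After tax at 23%: net income = €3,127,600.00 × 0.77 = €2,408,252.00.
Per share: €2,408,252.00 / 1,079,000 shares = €2.23.

€2.23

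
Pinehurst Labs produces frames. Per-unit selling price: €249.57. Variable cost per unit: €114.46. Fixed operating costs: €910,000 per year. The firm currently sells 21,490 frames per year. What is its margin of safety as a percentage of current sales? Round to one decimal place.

Each unit contributes €249.57 − €114.46 = €135.11. Break-even units = €910,000 ÷ €135.11 = 6,735.25; break-even revenue = 6,735.25 × €249.57 = €1,680,917.03.
Actual sales revenue = 21,490 × €249.57 = €5,363,259.30.
Margin of safety = (€5,363,259.30 − €1,680,917.03) ÷ €5,363,259.30 = 68.7%.

68.7%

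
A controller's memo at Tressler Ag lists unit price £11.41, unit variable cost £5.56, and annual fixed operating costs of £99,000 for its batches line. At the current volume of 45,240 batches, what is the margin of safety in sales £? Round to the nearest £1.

Unit CM = price − variable cost = £11.41 − £5.56 = £5.85. Break-even units = £99,000 ÷ £5.85 = 16,923.08; break-even revenue = 16,923.08 × £11.41 = £193,092.31.
Actual sales revenue = 45,240 × £11.41 = £516,188.40.
Margin of safety = £516,188.40 − £193,092.31 = £323,096.

£323,096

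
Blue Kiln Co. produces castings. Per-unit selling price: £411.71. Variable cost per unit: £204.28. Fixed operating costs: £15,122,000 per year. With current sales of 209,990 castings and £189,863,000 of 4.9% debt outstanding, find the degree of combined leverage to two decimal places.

2.28

Total contribution margin = 209,990 × £207.43 = £43,558,225.70.
Subtracting fixed costs: EBIT = £43,558,225.70 − £15,122,000 = £28,436,225.70. Interest = £9,303,287.00, so EBIT − I = £19,132,938.70.
DCL = contribution ÷ (EBIT − I) = £43,558,225.70 ÷ £19,132,938.70 = 2.2766.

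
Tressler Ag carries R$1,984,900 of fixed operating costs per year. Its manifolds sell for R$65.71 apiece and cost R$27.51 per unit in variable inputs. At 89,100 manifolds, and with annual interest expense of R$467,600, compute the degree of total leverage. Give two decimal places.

Contribution at this volume is 89,100 × R$38.20 = R$3,403,620.00.
Subtracting fixed costs: EBIT = R$3,403,620.00 − R$1,984,900 = R$1,418,720.00. Interest = R$467,600.00, so EBIT − I = R$951,120.00.
DCL = contribution ÷ (EBIT − I) = R$3,403,620.00 ÷ R$951,120.00 = 3.5785.

3.58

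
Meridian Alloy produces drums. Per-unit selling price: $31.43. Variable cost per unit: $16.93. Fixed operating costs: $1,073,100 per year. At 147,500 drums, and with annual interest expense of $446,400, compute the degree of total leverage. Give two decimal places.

Total contribution margin = 147,500 × $14.50 = $2,138,750.00.
Operating income = contribution − fixed costs = $2,138,750.00 − $1,073,100 = $1,065,650.00. Interest = $446,400.00.
DOL = $2,138,750.00 ÷ $1,065,650.00 = 2.0070; DFL = $1,065,650.00 ÷ $619,250.00 = 1.7209.
Combined leverage = 2.0070 × 1.7209 = 3.4538.

3.45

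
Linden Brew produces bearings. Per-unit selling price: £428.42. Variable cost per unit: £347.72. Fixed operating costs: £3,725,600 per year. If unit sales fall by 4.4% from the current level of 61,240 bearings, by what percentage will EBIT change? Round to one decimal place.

Total contribution margin = 61,240 × £80.70 = £4,942,068.00.
Subtracting fixed costs: EBIT = £4,942,068.00 − £3,725,600 = £1,216,468.00.
Degree of operating leverage = £4,942,068.00 / £1,216,468.00 = 4.0626.
%ΔEBIT = DOL × %ΔSales = 4.0626 × -4.4% = -17.9%.

-17.9%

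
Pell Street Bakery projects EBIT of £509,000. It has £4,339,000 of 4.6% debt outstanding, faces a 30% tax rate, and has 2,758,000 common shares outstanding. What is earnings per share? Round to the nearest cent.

Interest = £199,594.00, so EBT = £509,000 − £199,594.00 = £309,406.00.
After tax at 30%: net income = £309,406.00 × 0.70 = £216,584.20.
Per share: £216,584.20 / 2,758,000 shares = £0.08.

£0.08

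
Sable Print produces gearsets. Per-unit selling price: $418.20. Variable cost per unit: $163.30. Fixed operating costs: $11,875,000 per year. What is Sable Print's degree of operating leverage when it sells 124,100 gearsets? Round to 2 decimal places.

1.60

Contribution at this volume is 124,100 × $254.90 = $31,633,090.00.
Subtracting fixed costs: EBIT = $31,633,090.00 − $11,875,000 = $19,758,090.00.
DOL = contribution ÷ EBIT = $31,633,090.00 ÷ $19,758,090.00 = 1.6010.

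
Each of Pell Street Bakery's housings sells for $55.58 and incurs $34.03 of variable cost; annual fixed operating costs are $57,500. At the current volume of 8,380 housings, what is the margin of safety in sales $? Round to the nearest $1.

Contribution margin per unit = $55.58 − $34.03 = $21.55. Break-even units = $57,500 ÷ $21.55 = 2,668.21; break-even revenue = 2,668.21 × $55.58 = $148,299.30.
Actual sales revenue = 8,380 × $55.58 = $465,760.40.
Margin of safety = $465,760.40 − $148,299.30 = $317,461.

$317,461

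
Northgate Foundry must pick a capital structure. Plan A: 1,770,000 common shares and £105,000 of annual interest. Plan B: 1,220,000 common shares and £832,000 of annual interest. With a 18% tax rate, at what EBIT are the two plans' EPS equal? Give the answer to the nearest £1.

£2,444,618

Set EPS_A = EPS_B: (EBIT − £105,000)(1 − 0.18) ÷ 1,770,000 = (EBIT − £832,000)(1 − 0.18) ÷ 1,220,000.
Cancelling (1 − t) and cross-multiplying: 1,220,000·(EBIT − 105,000) = 1,770,000·(EBIT − 832,000).
Solving, EBIT = (832,000·1,770,000 − 105,000·1,220,000) / (1,770,000 − 1,220,000) = 1,344,540,000,000 / 550,000 = 2,444,618.18.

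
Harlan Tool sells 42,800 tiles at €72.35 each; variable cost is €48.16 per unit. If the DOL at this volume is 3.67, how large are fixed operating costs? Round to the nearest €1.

€753,225

At 42,800 units, contribution = 42,800 × €24.19 = €1,035,332.00.
DOL = contribution / EBIT, so EBIT = €1,035,332.00 / 3.67 = €282,106.81.
And FC = contribution − EBIT = €1,035,332.00 − €282,106.81 = €753,225.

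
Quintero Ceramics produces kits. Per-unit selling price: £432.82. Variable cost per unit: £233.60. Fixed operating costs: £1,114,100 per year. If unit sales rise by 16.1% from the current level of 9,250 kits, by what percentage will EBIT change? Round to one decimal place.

Total contribution margin = 9,250 × £199.22 = £1,842,785.00.
Subtracting fixed costs: EBIT = £1,842,785.00 − £1,114,100 = £728,685.00.
DOL = contribution ÷ EBIT = £1,842,785.00 ÷ £728,685.00 = 2.5289.
So EBIT moves 2.5289 × (+16.1%) = +40.7%.

+40.7%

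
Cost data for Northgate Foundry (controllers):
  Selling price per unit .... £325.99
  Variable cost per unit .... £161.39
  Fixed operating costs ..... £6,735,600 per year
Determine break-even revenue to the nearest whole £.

Contribution margin per unit = £325.99 − £161.39 = £164.60, a CM ratio of £164.60 ÷ £325.99 = 0.5049.
Break-even sales = FC ÷ CM ratio = £6,735,600 × £325.99 / £164.60 = £13,339,844.

£13,339,844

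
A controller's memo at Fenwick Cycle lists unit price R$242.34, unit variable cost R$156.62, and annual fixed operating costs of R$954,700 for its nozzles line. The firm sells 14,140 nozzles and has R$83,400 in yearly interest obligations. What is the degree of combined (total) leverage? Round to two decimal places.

Contribution at this volume is 14,140 × R$85.72 = R$1,212,080.80.
EBIT = R$1,212,080.80 − R$954,700 = R$257,380.80. Interest = R$83,400.00.
DOL = R$1,212,080.80 ÷ R$257,380.80 = 4.7093; DFL = R$257,380.80 ÷ R$173,980.80 = 1.4794.
DCL = DOL × DFL = 4.7093 × 1.4794 = 6.9669.

6.97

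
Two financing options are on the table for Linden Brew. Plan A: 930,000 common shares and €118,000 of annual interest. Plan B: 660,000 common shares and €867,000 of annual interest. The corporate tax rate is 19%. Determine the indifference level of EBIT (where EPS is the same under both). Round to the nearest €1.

€2,697,889

Set EPS_A = EPS_B: (EBIT − €118,000)(1 − 0.19) ÷ 930,000 = (EBIT − €867,000)(1 − 0.19) ÷ 660,000.
Cancelling (1 − t) and cross-multiplying: 660,000·(EBIT − 118,000) = 930,000·(EBIT − 867,000).
EBIT × (930,000 − 660,000) = 867,000 × 930,000 − 118,000 × 660,000 = 728,430,000,000, so EBIT = 728,430,000,000 ÷ 270,000 = 2,697,888.89.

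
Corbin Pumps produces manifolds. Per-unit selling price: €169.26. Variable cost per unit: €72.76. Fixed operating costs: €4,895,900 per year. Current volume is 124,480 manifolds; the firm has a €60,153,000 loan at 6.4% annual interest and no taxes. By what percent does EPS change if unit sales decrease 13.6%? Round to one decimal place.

-50.0%

Total contribution margin = 124,480 × €96.50 = €12,012,320.00.
EBIT = €12,012,320.00 − €4,895,900 = €7,116,420.00.
After interest of €3,849,792.00, pre-tax earnings = €3,266,628.00.
Degree of combined leverage = contribution ÷ (EBIT − I) = €12,012,320.00 ÷ €3,266,628.00 = 3.6773.
EPS therefore changes by 3.6773 × (-13.6%) = -50.0%.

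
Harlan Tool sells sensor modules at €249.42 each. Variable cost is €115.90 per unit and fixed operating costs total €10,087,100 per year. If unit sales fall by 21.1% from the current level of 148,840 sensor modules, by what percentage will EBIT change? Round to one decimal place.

Total contribution margin = 148,840 × €133.52 = €19,873,116.80.
Operating income = contribution − fixed costs = €19,873,116.80 − €10,087,100 = €9,786,016.80.
DOL = contribution ÷ EBIT = €19,873,116.80 ÷ €9,786,016.80 = 2.0308.
%ΔEBIT = DOL × %ΔSales = 2.0308 × -21.1% = -42.8%.

-42.8%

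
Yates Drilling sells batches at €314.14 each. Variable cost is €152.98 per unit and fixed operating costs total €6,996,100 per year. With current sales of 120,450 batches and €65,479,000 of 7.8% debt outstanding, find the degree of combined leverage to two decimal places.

Contribution at this volume is 120,450 × €161.16 = €19,411,722.00.
Operating income = contribution − fixed costs = €19,411,722.00 − €6,996,100 = €12,415,622.00. Interest = €5,107,362.00.
DOL = €19,411,722.00 ÷ €12,415,622.00 = 1.5635; DFL = €12,415,622.00 ÷ €7,308,260.00 = 1.6988.
Combined leverage = 1.5635 × 1.6988 = 2.6561.

2.66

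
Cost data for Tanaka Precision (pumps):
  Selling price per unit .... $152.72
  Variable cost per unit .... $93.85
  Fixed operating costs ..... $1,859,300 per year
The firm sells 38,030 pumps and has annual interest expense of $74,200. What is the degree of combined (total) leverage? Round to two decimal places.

7.33

Total contribution margin = 38,030 × $58.87 = $2,238,826.10.
Operating income = contribution − fixed costs = $2,238,826.10 − $1,859,300 = $379,526.10. Interest = $74,200.00.
DOL = $2,238,826.10 ÷ $379,526.10 = 5.8990; DFL = $379,526.10 ÷ $305,326.10 = 1.2430.
Combined leverage = 5.8990 × 1.2430 = 7.3325.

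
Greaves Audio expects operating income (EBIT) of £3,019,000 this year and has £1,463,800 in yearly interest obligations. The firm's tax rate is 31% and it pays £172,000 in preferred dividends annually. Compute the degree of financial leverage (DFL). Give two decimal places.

2.31

Annual interest charges come to £1,463,800.00.
Preferred dividends grossed up pre-tax: £172,000 / (1 − 0.31) = £249,275.36.
DFL = EBIT ÷ [EBIT − I − D_p/(1−t)] = £3,019,000 ÷ [£3,019,000 − £1,463,800.00 − £249,275.36] = £3,019,000 ÷ £1,305,924.64 = 2.3118.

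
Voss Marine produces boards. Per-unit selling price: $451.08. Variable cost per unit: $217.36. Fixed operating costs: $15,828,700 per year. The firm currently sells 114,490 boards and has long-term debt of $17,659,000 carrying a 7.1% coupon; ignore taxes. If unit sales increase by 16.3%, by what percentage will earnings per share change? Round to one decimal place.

+45.1%

Contribution at this volume is 114,490 × $233.72 = $26,758,602.80.
EBIT = $26,758,602.80 − $15,828,700 = $10,929,902.80.
Interest = $1,253,789.00, so EBIT − I = $9,676,113.80.
Degree of combined leverage = contribution ÷ (EBIT − I) = $26,758,602.80 ÷ $9,676,113.80 = 2.7654.
%ΔEPS = DCL × %ΔSales = 2.7654 × +16.3% = +45.1%.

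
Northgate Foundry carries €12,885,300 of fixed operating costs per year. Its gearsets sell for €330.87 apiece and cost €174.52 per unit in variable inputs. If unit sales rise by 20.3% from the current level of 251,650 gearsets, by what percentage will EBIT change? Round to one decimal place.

Total contribution margin = 251,650 × €156.35 = €39,345,477.50.
EBIT = €39,345,477.50 − €12,885,300 = €26,460,177.50.
Degree of operating leverage = €39,345,477.50 / €26,460,177.50 = 1.4870.
So EBIT moves 1.4870 × (+20.3%) = +30.2%.

+30.2%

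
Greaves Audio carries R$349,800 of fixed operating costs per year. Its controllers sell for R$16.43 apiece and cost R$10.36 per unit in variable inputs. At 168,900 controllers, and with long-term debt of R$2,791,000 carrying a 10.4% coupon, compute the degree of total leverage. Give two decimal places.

At 168,900 units, contribution = 168,900 × R$6.07 = R$1,025,223.00.
EBIT = R$1,025,223.00 − R$349,800 = R$675,423.00. Interest = R$290,264.00, so EBIT − I = R$385,159.00.
Degree of total leverage = total CM / (EBIT − interest) = R$1,025,223.00 / R$385,159.00 = 2.6618.

2.66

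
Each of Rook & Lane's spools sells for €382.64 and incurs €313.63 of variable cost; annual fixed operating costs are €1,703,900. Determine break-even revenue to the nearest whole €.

€9,447,621

CM per unit = €382.64 − €313.63 = €69.01; CM ratio = €69.01 / €382.64 = 0.1804.
Break-even sales = FC ÷ CM ratio = €1,703,900 × €382.64 / €69.01 = €9,447,621.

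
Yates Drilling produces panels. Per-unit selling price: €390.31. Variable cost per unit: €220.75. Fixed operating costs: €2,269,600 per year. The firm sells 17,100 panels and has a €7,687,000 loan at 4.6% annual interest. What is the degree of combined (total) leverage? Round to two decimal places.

10.49

Total contribution margin = 17,100 × €169.56 = €2,899,476.00.
Subtracting fixed costs: EBIT = €2,899,476.00 − €2,269,600 = €629,876.00. Interest = €353,602.00, so EBIT − I = €276,274.00.
DCL = contribution ÷ (EBIT − I) = €2,899,476.00 ÷ €276,274.00 = 10.4949.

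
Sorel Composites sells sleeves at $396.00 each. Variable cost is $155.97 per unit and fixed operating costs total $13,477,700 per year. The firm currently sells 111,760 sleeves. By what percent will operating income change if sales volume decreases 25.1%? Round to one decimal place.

Total contribution margin = 111,760 × $240.03 = $26,825,752.80.
Subtracting fixed costs: EBIT = $26,825,752.80 − $13,477,700 = $13,348,052.80.
Degree of operating leverage = $26,825,752.80 / $13,348,052.80 = 2.0097.
So EBIT moves 2.0097 × (-25.1%) = -50.4%.

-50.4%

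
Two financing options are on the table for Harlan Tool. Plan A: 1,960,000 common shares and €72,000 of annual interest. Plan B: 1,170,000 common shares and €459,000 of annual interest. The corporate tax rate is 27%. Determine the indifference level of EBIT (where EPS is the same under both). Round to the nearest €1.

€1,032,152

At indifference, (EBIT − 72,000)(1 − t)/1,960,000 = (EBIT − 459,000)(1 − t)/1,170,000.
The (1 − t) factor cancels: (EBIT − 72,000) × 1,170,000 = (EBIT − 459,000) × 1,960,000.
EBIT × (1,960,000 − 1,170,000) = 459,000 × 1,960,000 − 72,000 × 1,170,000 = 815,400,000,000, so EBIT = 815,400,000,000 ÷ 790,000 = 1,032,151.90.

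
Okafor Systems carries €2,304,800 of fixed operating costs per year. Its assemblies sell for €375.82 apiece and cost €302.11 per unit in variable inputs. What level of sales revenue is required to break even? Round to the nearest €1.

€11,751,322

Contribution margin per unit = €375.82 − €302.11 = €73.71, a CM ratio of €73.71 ÷ €375.82 = 0.1961.
Break-even sales = FC ÷ CM ratio = €2,304,800 × €375.82 / €73.71 = €11,751,322.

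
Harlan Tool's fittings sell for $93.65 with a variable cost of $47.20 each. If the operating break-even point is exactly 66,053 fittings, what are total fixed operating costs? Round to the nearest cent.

$3,068,161.85

Contribution margin per unit = $93.65 − $47.20 = $46.45.
Since BE = FC / CM, FC = 66,053 × $46.45 = $3,068,161.85.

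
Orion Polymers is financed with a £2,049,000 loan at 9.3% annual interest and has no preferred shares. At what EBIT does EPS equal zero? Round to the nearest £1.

£190,557

Annual interest = 9.3% × £2,049,000 = £190,557.00.
Without preferred stock the financial break-even is simply EBIT = interest = £190,557.00.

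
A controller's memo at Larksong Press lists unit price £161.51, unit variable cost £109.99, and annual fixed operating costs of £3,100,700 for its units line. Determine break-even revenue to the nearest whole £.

£9,720,382

Contribution margin per unit = £161.51 − £109.99 = £51.52, a CM ratio of £51.52 ÷ £161.51 = 0.3190.
Break-even sales = FC ÷ CM ratio = £3,100,700 × £161.51 / £51.52 = £9,720,382.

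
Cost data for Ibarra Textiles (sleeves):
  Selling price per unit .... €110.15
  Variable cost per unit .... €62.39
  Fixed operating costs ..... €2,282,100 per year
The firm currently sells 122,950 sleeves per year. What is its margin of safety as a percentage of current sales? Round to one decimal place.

61.1%

Unit CM = price − variable cost = €110.15 − €62.39 = €47.76. Break-even units = €2,282,100 ÷ €47.76 = 47,782.66; break-even revenue = 47,782.66 × €110.15 = €5,263,260.36.
Current sales = 122,950 × €110.15 = €13,542,942.50.
Margin of safety = (€13,542,942.50 − €5,263,260.36) ÷ €13,542,942.50 = 61.1%.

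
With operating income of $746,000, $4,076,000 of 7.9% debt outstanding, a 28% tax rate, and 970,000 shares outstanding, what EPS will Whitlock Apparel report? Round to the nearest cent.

$0.31

Pre-tax income = $746,000 − $322,004.00 = $423,996.00.
After tax at 28%: net income = $423,996.00 × 0.72 = $305,277.12.
EPS = $305,277.12 ÷ 970,000 = $0.31.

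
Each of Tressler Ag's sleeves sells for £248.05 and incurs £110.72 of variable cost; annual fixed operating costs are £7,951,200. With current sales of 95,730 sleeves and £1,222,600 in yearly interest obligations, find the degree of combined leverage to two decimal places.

Total contribution margin = 95,730 × £137.33 = £13,146,600.90.
Operating income = contribution − fixed costs = £13,146,600.90 − £7,951,200 = £5,195,400.90. Interest = £1,222,600.00, so EBIT − I = £3,972,800.90.
DCL = contribution ÷ (EBIT − I) = £13,146,600.90 ÷ £3,972,800.90 = 3.3092.

3.31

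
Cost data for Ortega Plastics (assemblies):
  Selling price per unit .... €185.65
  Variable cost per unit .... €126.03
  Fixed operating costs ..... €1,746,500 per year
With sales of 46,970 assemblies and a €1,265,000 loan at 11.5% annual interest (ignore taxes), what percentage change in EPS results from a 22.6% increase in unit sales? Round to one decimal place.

Contribution at this volume is 46,970 × €59.62 = €2,800,351.40.
Operating income = contribution − fixed costs = €2,800,351.40 − €1,746,500 = €1,053,851.40.
Interest = €145,475.00, so EBIT − I = €908,376.40.
Degree of combined leverage = contribution ÷ (EBIT − I) = €2,800,351.40 ÷ €908,376.40 = 3.0828.
EPS therefore changes by 3.0828 × (+22.6%) = +69.7%.

+69.7%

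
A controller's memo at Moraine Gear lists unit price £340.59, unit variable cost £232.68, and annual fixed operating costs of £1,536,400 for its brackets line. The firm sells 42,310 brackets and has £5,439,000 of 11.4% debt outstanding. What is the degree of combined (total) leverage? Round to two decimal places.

Total contribution margin = 42,310 × £107.91 = £4,565,672.10.
Operating income = contribution − fixed costs = £4,565,672.10 − £1,536,400 = £3,029,272.10. Interest = £620,046.00.
DOL = £4,565,672.10 ÷ £3,029,272.10 = 1.5072; DFL = £3,029,272.10 ÷ £2,409,226.10 = 1.2574.
DCL = DOL × DFL = 1.5072 × 1.2574 = 1.8952.

1.90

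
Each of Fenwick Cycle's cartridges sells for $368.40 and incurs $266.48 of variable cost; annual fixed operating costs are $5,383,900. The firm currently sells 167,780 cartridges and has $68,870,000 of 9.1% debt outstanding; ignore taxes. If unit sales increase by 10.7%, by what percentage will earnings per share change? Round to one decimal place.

+33.6%

Contribution at this volume is 167,780 × $101.92 = $17,100,137.60.
Subtracting fixed costs: EBIT = $17,100,137.60 − $5,383,900 = $11,716,237.60.
Interest = $6,267,170.00, so EBIT − I = $5,449,067.60.
Degree of combined leverage = contribution ÷ (EBIT − I) = $17,100,137.60 ÷ $5,449,067.60 = 3.1382.
EPS therefore changes by 3.1382 × (+10.7%) = +33.6%.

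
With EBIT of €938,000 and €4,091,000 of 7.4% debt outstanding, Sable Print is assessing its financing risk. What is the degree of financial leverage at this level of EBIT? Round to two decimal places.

Annual interest charges come to €302,734.00.
DFL = EBIT ÷ (EBIT − I) = €938,000 ÷ (€938,000 − €302,734.00) = €938,000 ÷ €635,266.00 = 1.4765.

1.48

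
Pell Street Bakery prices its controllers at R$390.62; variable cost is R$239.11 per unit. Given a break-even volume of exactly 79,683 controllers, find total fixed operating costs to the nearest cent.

R$12,072,771.33

Each unit contributes R$390.62 − R$239.11 = R$151.51.
Since BE = FC / CM, FC = 79,683 × R$151.51 = R$12,072,771.33.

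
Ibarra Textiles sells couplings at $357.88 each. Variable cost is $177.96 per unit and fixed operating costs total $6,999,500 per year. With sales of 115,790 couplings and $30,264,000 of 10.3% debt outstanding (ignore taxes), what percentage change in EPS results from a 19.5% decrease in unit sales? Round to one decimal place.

At 115,790 units, contribution = 115,790 × $179.92 = $20,832,936.80.
EBIT = $20,832,936.80 − $6,999,500 = $13,833,436.80.
Interest = $3,117,192.00, so EBIT − I = $10,716,244.80.
DCL = total CM / (EBIT − I) = $20,832,936.80 / $10,716,244.80 = 1.9441.
%ΔEPS = DCL × %ΔSales = 1.9441 × -19.5% = -37.9%.

-37.9%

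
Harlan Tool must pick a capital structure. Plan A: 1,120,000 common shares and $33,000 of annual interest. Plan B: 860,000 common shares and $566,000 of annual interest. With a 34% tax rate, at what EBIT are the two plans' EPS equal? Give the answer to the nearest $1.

Set EPS_A = EPS_B: (EBIT − $33,000)(1 − 0.34) ÷ 1,120,000 = (EBIT − $566,000)(1 − 0.34) ÷ 860,000.
The (1 − t) factor cancels: (EBIT − 33,000) × 860,000 = (EBIT − 566,000) × 1,120,000.
EBIT × (1,120,000 − 860,000) = 566,000 × 1,120,000 − 33,000 × 860,000 = 605,540,000,000, so EBIT = 605,540,000,000 ÷ 260,000 = 2,329,000.00.

$2,329,000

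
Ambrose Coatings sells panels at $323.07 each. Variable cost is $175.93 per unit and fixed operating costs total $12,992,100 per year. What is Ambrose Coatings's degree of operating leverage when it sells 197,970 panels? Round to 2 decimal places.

1.81

Total contribution margin = 197,970 × $147.14 = $29,129,305.80.
Subtracting fixed costs: EBIT = $29,129,305.80 − $12,992,100 = $16,137,205.80.
DOL = contribution ÷ EBIT = $29,129,305.80 ÷ $16,137,205.80 = 1.8051.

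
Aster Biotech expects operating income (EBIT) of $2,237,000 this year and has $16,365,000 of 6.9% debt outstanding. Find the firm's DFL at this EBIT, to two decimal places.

Interest = $1,129,185.00.
Degree of financial leverage = EBIT / (EBIT − interest) = $2,237,000 / $1,107,815.00 = 2.0193.

2.02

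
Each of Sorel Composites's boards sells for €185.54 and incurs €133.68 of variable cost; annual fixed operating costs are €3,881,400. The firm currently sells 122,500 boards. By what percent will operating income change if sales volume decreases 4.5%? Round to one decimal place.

Total contribution margin = 122,500 × €51.86 = €6,352,850.00.
Subtracting fixed costs: EBIT = €6,352,850.00 − €3,881,400 = €2,471,450.00.
DOL = contribution ÷ EBIT = €6,352,850.00 ÷ €2,471,450.00 = 2.5705.
%ΔEBIT = DOL × %ΔSales = 2.5705 × -4.5% = -11.6%.

-11.6%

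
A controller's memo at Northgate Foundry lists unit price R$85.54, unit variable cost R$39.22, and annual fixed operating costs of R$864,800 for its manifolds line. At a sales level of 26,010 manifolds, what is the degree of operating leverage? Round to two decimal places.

Contribution at this volume is 26,010 × R$46.32 = R$1,204,783.20.
Operating income = contribution − fixed costs = R$1,204,783.20 − R$864,800 = R$339,983.20.
DOL = contribution ÷ EBIT = R$1,204,783.20 ÷ R$339,983.20 = 3.5437.

3.54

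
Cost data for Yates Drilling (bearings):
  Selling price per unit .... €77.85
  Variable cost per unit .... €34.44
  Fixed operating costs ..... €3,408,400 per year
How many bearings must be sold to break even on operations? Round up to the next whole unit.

Contribution margin per unit = €77.85 − €34.44 = €43.41.
Break-even volume = fixed costs ÷ CM per unit = €3,408,400 ÷ €43.41 = 78,516.47, so 78,517 bearings.

78,517 bearings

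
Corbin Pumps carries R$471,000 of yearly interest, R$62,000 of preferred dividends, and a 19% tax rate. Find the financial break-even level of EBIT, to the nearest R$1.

Preferred dividends are paid after tax, so their pre-tax equivalent is R$62,000 ÷ (1 − 0.19) = R$76,543.21.
EPS = 0 when EBIT covers interest plus the pre-tax preferred burden: R$471,000 + R$76,543.21 = R$547,543.21.

R$547,543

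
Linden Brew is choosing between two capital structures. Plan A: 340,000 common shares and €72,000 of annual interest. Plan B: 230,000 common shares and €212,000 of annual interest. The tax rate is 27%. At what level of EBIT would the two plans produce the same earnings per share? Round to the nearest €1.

Set EPS_A = EPS_B: (EBIT − €72,000)(1 − 0.27) ÷ 340,000 = (EBIT − €212,000)(1 − 0.27) ÷ 230,000.
Cancelling (1 − t) and cross-multiplying: 230,000·(EBIT − 72,000) = 340,000·(EBIT − 212,000).
EBIT × (340,000 − 230,000) = 212,000 × 340,000 − 72,000 × 230,000 = 55,520,000,000, so EBIT = 55,520,000,000 ÷ 110,000 = 504,727.27.

€504,727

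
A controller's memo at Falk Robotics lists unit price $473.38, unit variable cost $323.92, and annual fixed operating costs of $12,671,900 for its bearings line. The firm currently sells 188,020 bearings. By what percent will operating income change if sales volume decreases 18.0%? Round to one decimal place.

-32.8%

At 188,020 units, contribution = 188,020 × $149.46 = $28,101,469.20.
Operating income = contribution − fixed costs = $28,101,469.20 − $12,671,900 = $15,429,569.20.
Degree of operating leverage = $28,101,469.20 / $15,429,569.20 = 1.8213.
Operating income changes by 1.8213 × -18.0% = -32.8%.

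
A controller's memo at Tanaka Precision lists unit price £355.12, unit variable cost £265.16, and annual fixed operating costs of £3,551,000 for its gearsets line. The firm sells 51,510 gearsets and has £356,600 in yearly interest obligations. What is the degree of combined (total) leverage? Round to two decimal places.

6.38

Total contribution margin = 51,510 × £89.96 = £4,633,839.60.
Operating income = contribution − fixed costs = £4,633,839.60 − £3,551,000 = £1,082,839.60. Interest = £356,600.00, so EBIT − I = £726,239.60.
Degree of total leverage = total CM / (EBIT − interest) = £4,633,839.60 / £726,239.60 = 6.3806.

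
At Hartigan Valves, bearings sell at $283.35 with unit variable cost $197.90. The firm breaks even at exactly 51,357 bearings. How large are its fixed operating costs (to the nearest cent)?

Unit CM = price − variable cost = $283.35 − $197.90 = $85.45.
Since BE = FC / CM, FC = 51,357 × $85.45 = $4,388,455.65.

$4,388,455.65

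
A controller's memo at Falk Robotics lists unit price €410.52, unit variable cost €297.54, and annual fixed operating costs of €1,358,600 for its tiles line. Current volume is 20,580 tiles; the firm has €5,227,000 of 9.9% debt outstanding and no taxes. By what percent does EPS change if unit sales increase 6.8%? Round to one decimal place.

+35.2%

Contribution at this volume is 20,580 × €112.98 = €2,325,128.40.
EBIT = €2,325,128.40 − €1,358,600 = €966,528.40.
Interest = €517,473.00, so EBIT − I = €449,055.40.
DCL = total CM / (EBIT − I) = €2,325,128.40 / €449,055.40 = 5.1778.
%ΔEPS = DCL × %ΔSales = 5.1778 × +6.8% = +35.2%.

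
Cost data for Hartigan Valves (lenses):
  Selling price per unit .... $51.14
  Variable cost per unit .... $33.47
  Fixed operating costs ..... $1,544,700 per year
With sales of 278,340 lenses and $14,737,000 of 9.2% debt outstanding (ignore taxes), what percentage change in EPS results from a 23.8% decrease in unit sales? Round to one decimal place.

Total contribution margin = 278,340 × $17.67 = $4,918,267.80.
EBIT = $4,918,267.80 − $1,544,700 = $3,373,567.80.
After interest of $1,355,804.00, pre-tax earnings = $2,017,763.80.
DCL = total CM / (EBIT − I) = $4,918,267.80 / $2,017,763.80 = 2.4375.
EPS therefore changes by 2.4375 × (-23.8%) = -58.0%.

-58.0%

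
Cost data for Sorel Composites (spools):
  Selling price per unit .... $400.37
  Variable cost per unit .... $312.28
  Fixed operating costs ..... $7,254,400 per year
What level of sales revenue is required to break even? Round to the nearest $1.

Contribution margin per unit = $400.37 − $312.28 = $88.09, a CM ratio of $88.09 ÷ $400.37 = 0.2200.
Break-even revenue = fixed costs × price ÷ CM = $7,254,400 × $400.37 ÷ $88.09 = $32,971,326.

$32,971,326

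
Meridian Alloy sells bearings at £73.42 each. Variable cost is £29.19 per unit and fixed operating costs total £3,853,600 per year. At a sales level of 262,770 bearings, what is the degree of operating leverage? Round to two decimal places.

1.50

Contribution at this volume is 262,770 × £44.23 = £11,622,317.10.
Subtracting fixed costs: EBIT = £11,622,317.10 − £3,853,600 = £7,768,717.10.
So DOL = total CM / EBIT = £11,622,317.10 / £7,768,717.10 = 1.4960.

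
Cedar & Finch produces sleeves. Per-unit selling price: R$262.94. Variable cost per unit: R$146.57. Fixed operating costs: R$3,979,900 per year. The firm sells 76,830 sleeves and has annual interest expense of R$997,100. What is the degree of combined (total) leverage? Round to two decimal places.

2.26

Total contribution margin = 76,830 × R$116.37 = R$8,940,707.10.
Operating income = contribution − fixed costs = R$8,940,707.10 − R$3,979,900 = R$4,960,807.10. Interest = R$997,100.00.
DOL = R$8,940,707.10 ÷ R$4,960,807.10 = 1.8023; DFL = R$4,960,807.10 ÷ R$3,963,707.10 = 1.2516.
Combined leverage = 1.8023 × 1.2516 = 2.2558.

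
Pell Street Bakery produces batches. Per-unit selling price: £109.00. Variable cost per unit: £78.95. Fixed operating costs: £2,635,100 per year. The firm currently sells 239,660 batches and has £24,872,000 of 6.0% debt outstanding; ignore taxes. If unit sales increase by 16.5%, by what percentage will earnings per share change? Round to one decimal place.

+38.7%

At 239,660 units, contribution = 239,660 × £30.05 = £7,201,783.00.
Subtracting fixed costs: EBIT = £7,201,783.00 − £2,635,100 = £4,566,683.00.
After interest of £1,492,320.00, pre-tax earnings = £3,074,363.00.
Degree of combined leverage = contribution ÷ (EBIT − I) = £7,201,783.00 ÷ £3,074,363.00 = 2.3425.
%ΔEPS = DCL × %ΔSales = 2.3425 × +16.5% = +38.7%.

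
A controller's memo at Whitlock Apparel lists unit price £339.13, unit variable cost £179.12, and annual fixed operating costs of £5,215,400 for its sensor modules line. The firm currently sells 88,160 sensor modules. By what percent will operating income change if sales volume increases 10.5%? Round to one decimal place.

At 88,160 units, contribution = 88,160 × £160.01 = £14,106,481.60.
Subtracting fixed costs: EBIT = £14,106,481.60 − £5,215,400 = £8,891,081.60.
DOL = contribution ÷ EBIT = £14,106,481.60 ÷ £8,891,081.60 = 1.5866.
Operating income changes by 1.5866 × +10.5% = +16.7%.

+16.7%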